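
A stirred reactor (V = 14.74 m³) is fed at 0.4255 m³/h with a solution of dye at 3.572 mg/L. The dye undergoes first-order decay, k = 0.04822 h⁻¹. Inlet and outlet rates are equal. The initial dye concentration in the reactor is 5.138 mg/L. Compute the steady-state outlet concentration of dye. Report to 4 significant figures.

V dC/dt = Q(C_in − C) − k V C.
Steady state (dC/dt = 0): C_ss = Q C_in/(Q + kV) = C_in/(1 + kV/Q).
C_ss = 0.4255·3.572/(0.4255 + 0.04822·14.74) = 1.51989/1.13626 = 1.33762 mg/L.

1.338 mg/L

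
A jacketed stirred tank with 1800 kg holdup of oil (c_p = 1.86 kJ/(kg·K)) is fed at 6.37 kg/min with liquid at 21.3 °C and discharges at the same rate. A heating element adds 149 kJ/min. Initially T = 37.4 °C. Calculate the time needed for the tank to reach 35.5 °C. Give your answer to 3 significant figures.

219 min

First-law balance (no shaft work): M c_p dT/dt = ṁ c_p (T_in − T) + 149.
τ = M/ṁ = 282.57 min; T_ss = T_in + Q̇/(ṁ c_p) = 33.876 °C.
T(t) = T_ss + (T₀ − T_ss) e^(−t/τ). Set T = 35.5:
e^(−t/τ) = (35.5 − 33.876)/(37.4 − 33.876) = 0.46088
t = −282.57 · ln(0.46088) = 218.89 min.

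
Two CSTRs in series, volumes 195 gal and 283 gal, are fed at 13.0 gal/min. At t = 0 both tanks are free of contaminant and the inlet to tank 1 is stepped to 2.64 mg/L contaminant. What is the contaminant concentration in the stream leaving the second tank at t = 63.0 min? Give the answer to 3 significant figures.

2.26 mg/L

Each tank obeys Vᵢ dCᵢ/dt = Q(Cᵢ₋₁ − Cᵢ), so τᵢ = Vᵢ/Q.
τ₁ = 195/13.0 = 15.000 min; τ₂ = 283/13.0 = 21.769 min.
Tank 1: C₁ = C_in(1 − e^(−t/τ₁)). Tank 2 (τ₁ ≠ τ₂): C₂ = C_in[1 − (τ₁ e^(−t/τ₁) − τ₂ e^(−t/τ₂))/(τ₁ − τ₂)].
At t = 63.0: e^(−t/τ₁) = 0.014996, e^(−t/τ₂) = 0.055355.
C₂ = 2.64·[1 − (15.000·0.014996 − 21.769·0.055355)/(-6.7692)] = 2.64·0.85521 = 2.2578 mg/L.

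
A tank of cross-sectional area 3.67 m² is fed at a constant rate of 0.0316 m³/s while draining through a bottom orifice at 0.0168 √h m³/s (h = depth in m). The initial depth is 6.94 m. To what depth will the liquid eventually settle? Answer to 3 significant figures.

Level balance: A dh/dt = 0.0316 − 0.0168 √h. Setting dh/dt = 0:
Q_in = 0.0168 √h_ss ⇒ √h_ss = 0.0316/0.0168 = 1.8810.
h_ss = 1.8810² = 3.5380 m. (Since h₀ = 6.94 m > h_ss, the level will fall toward this value.)

3.54 m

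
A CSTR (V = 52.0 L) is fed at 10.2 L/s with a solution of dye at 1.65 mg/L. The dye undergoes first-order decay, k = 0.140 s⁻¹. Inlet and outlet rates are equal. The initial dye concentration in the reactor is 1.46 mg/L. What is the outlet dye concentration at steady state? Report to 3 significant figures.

V dC/dt = Q(C_in − C) − k V C.
At steady state: 0 = Q C_in − (Q + kV) C_ss, so C_ss = Q C_in/(Q + kV).
C_ss = 10.2·1.65/(10.2 + 0.140·52.0) = 16.830/17.480 = 0.96281 mg/L.

0.963 mg/L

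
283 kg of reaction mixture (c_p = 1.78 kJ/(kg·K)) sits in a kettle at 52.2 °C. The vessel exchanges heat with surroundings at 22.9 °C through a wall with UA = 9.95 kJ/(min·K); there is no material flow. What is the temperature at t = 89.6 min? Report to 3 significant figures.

27.9 °C

Lumped-capacitance energy balance: M c_p dT/dt = UA(T_amb − T).
dT/dt = (T_ss − T)/τ with T_ss = T_amb = 22.900 °C, τ = M c_p/UA = 283·1.78/9.95 = 50.627 min.
Solution: T(t) = T_ss + (T₀ − T_ss) e^(−t/τ).
T(89.6) = 22.900 + (29.300)·0.17037 = 27.892 °C.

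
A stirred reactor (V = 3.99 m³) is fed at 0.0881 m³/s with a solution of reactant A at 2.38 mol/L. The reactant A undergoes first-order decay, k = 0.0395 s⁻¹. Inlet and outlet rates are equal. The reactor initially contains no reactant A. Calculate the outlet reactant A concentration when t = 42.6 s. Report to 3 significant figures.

0.791 mol/L

Accumulation = in − out − consumed: V dC/dt = Q C_in − Q C − k V C.
dC/dt = (Q/V) C_in − (Q/V + k) C; effective rate a = Q/V + k = 0.022080 + 0.0395 = 0.061580 s⁻¹.
C_ss = Q C_in/(Q + kV) = 0.85337 mol/L; C(t) = C_ss + (C₀ − C_ss) e^(−a t).
C(42.6) = 0.85337 + (-0.85337)·e^(−0.061580·42.6) = 0.85337 + (-0.85337)·0.072562 = 0.79145 mol/L.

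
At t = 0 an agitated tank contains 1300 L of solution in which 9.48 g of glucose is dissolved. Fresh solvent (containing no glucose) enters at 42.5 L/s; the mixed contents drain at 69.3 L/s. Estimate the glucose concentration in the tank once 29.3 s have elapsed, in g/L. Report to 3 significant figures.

Let m(t) be the amount of glucose. Volume: V(t) = V₀ + (Q_in − Q_out) t = 1300 − 26.800 t; V(29.3) = 514.76 L.
No glucose enters, so dm/dt = −Q_out · (m/V).
Separate: dm/m = −Q_out dt/V(t) ⇒ ln(m/m₀) = −(Q_out/(Q_in−Q_out)) ln(V/V₀).
m = m₀ (V₀/V)^(Q_out/(Q_in−Q_out)) = 9.48 × (1300/514.76)^(-2.5858) = 0.86384 g.
C = m/V = 0.86384/514.76 = 0.0016781 g/L.

0.00168 g/L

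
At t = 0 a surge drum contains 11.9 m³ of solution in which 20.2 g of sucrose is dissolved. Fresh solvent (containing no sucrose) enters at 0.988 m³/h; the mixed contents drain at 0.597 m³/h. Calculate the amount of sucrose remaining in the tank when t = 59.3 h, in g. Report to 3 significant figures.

3.88 g

Total volume: dV/dt = Q_in − Q_out = 0.39100 m³/h, so V(t) = 11.9 + 0.39100 t and V(59.3) = 35.086 m³.
Solute balance: dm/dt = 0 − Q_out C = −Q_out m/V(t).
dm/m = −Q_out dt/(V₀ + 0.39100 t); integrating gives ln(m/m₀) = −(Q_out/(Q_in−Q_out)) ln(V/V₀).
m = m₀ (V₀/V)^(Q_out/(Q_in−Q_out)) = 20.2 × (11.9/35.086)^(1.5269) = 3.8757 g.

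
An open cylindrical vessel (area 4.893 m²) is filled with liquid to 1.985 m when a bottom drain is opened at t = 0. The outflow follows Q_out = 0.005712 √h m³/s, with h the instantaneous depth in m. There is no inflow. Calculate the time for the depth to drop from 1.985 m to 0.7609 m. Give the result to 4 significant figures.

Unsteady balance on liquid volume: A dh/dt = −0.005712 √h.
∫ h^(−1/2) dh = −(0.005712/A) ∫ dt, giving 2√h = 2√h₀ − (0.005712/A) t.
t = 2A(√h₀ − √h)/0.005712 = 2·4.893·(√1.985 − √0.7609)/0.005712
  = 9.78600 × (1.40890 − 0.872296) / 0.005712 = 919.330 s.

919.3 s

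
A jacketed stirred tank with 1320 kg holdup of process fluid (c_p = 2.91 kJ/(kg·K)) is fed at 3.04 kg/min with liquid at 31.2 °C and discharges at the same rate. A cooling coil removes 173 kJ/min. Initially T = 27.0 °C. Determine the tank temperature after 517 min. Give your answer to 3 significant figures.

16.3 °C

Heat balance on the well-mixed liquid: M c_p dT/dt = ṁ c_p (T_in − T) − 173.
Rearrange: dT/dt = (T_ss − T)/τ with τ = M/ṁ = 434.21 min and T_ss = T_in − Q̇/(ṁ c_p) = 11.644 °C.
T approaches T_ss exponentially: T(t) = T_ss + (T₀ − T_ss) e^(−t/τ).
T(517) = 11.644 + (15.356)·e^(−517/434.21) = 11.644 + (15.356)·0.30402 = 16.313 °C.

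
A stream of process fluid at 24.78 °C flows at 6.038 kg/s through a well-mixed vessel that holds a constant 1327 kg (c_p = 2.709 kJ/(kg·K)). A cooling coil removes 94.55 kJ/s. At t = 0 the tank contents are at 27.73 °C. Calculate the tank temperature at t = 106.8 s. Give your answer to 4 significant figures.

M c_p dT/dt = ṁ c_p (T_in − T) − Q̇.
τ = M/ṁ = 219.775 s; T_ss = T_in − Q̇/(ṁ c_p) = 24.78 − 94.55/(6.038·2.709) = 18.9996 °C.
This is linear first-order; T(t) = T_ss + (T₀ − T_ss) e^(−t/τ).
T(106.8) = 18.9996 + (8.73042)·e^(−106.8/219.775) = 18.9996 + (8.73042)·0.615111 = 24.3698 °C.

24.37 °C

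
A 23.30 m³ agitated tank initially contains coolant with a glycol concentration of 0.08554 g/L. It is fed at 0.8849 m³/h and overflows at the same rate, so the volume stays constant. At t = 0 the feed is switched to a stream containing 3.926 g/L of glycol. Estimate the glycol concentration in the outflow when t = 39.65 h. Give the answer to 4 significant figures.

3.074 g/L

Accumulation = in − out for the solute gives V dC/dt = Q(C_in − C).
Rewrite as dC/dt + C/τ = C_in/τ, τ = V/Q = 26.3307 h.
This is linear first-order; C(t) = C_in + (C₀ − C_in) e^(−t/τ).
C(39.65) = 3.926 + (0.08554 − 3.926)·e^(−39.65/26.3307) = 3.926 + (-3.84046)·0.221829 = 3.07408 g/L.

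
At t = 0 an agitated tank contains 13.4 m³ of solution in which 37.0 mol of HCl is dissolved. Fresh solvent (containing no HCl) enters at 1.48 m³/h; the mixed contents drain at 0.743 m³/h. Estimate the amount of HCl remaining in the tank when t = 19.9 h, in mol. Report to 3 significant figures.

17.6 mol

Let m(t) be the amount of HCl. Volume: V(t) = V₀ + (Q_in − Q_out) t = 13.4 + 0.73700 t; V(19.9) = 28.066 m³.
Species balance (pure solvent in): dm/dt = −Q_out · m/V(t).
dm/m = −Q_out dt/(V₀ + 0.73700 t); integrating gives ln(m/m₀) = −(Q_out/(Q_in−Q_out)) ln(V/V₀).
m = m₀ (V₀/V)^(Q_out/(Q_in−Q_out)) = 37.0 × (13.4/28.066)^(1.0081) = 17.559 mol.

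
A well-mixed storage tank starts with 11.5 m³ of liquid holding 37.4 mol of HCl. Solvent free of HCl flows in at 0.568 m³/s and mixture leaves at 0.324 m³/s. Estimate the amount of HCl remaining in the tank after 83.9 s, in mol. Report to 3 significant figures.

9.62 mol

Let m(t) be the amount of HCl. Volume: V(t) = V₀ + (Q_in − Q_out) t = 11.5 + 0.24400 t; V(83.9) = 31.972 m³.
No HCl enters, so dm/dt = −Q_out · (m/V).
Separate: dm/m = −Q_out dt/V(t) ⇒ ln(m/m₀) = −(Q_out/(Q_in−Q_out)) ln(V/V₀).
m = m₀ (V₀/V)^(Q_out/(Q_in−Q_out)) = 37.4 × (11.5/31.972)^(1.3279) = 9.6208 mol.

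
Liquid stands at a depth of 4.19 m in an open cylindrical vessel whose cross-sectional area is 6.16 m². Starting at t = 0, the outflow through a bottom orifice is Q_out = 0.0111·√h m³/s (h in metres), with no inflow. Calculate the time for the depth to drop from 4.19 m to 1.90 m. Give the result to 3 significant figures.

742 s

Mass balance (ρ constant): A dh/dt = −0.0111 √h.
This is separable: 2 d(√h)/dt = −0.0111/A, so √h = √h₀ − (0.0111/(2A)) t.
t = 2A(√h₀ − √h)/0.0111 = 2·6.16·(√4.19 − √1.90)/0.0111
  = 12.320 × (2.0469 − 1.3784) / 0.0111 = 742.02 s.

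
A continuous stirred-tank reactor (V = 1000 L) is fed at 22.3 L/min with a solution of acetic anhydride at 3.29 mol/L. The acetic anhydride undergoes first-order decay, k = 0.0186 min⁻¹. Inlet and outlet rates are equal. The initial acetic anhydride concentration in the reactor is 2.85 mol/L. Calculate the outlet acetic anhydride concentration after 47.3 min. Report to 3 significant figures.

Species balance: V dC/dt = Q C_in − Q C − k V C.
dC/dt = (Q/V) C_in − (Q/V + k) C; effective rate a = Q/V + k = 0.022300 + 0.0186 = 0.040900 min⁻¹.
C_ss = Q C_in/(Q + kV) = 1.7938 mol/L; C(t) = C_ss + (C₀ − C_ss) e^(−a t).
C(47.3) = 1.7938 + (1.0562)·e^(−0.040900·47.3) = 1.7938 + (1.0562)·0.14449 = 1.9464 mol/L.

1.95 mol/L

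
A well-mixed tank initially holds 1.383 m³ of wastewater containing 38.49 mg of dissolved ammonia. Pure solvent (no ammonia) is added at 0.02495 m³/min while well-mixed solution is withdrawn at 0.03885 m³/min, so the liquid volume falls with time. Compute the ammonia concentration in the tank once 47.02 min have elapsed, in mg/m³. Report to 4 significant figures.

8.827 mg/m³

Total volume: dV/dt = Q_in − Q_out = -0.0139000 m³/min, so V(t) = 1.383 − 0.0139000 t and V(47.02) = 0.729422 m³.
Solute balance: dm/dt = 0 − Q_out C = −Q_out m/V(t).
Separate: dm/m = −Q_out dt/V(t) ⇒ ln(m/m₀) = −(Q_out/(Q_in−Q_out)) ln(V/V₀).
m = m₀ (V₀/V)^(Q_out/(Q_in−Q_out)) = 38.49 × (1.383/0.729422)^(-2.79496) = 6.43852 mg.
C = m/V = 6.43852/0.729422 = 8.82687 mg/m³.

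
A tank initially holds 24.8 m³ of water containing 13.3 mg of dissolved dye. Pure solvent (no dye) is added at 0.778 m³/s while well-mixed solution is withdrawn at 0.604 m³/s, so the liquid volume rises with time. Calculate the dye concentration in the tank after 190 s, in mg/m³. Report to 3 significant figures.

Total volume: dV/dt = Q_in − Q_out = 0.17400 m³/s, so V(t) = 24.8 + 0.17400 t and V(190) = 57.860 m³.
Species balance (pure solvent in): dm/dt = −Q_out · m/V(t).
dm/m = −Q_out dt/(V₀ + 0.17400 t); integrating gives ln(m/m₀) = −(Q_out/(Q_in−Q_out)) ln(V/V₀).
m = m₀ (V₀/V)^(Q_out/(Q_in−Q_out)) = 13.3 × (24.8/57.860)^(3.4713) = 0.70256 mg.
C = m/V = 0.70256/57.860 = 0.012142 mg/m³.

0.0121 mg/m³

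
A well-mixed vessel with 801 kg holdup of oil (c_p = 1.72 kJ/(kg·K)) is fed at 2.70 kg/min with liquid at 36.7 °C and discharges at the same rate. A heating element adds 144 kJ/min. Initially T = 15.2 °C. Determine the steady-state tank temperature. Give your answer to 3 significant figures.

Heat balance on the well-mixed liquid: M c_p dT/dt = ṁ c_p (T_in − T) + 144.
At steady state dT/dt = 0 ⇒ T_ss = T_in + Q̇/(ṁ c_p) = 36.7 + 144/(2.70·1.72) = 67.708 °C.

67.7 °C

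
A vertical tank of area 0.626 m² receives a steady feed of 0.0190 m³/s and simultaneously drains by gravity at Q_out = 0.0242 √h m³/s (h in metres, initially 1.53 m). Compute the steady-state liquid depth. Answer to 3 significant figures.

Mass balance (ρ constant): A dh/dt = Q_in − 0.0242 √h. At steady state dh/dt = 0:
Q_in = 0.0242 √h_ss ⇒ √h_ss = 0.0190/0.0242 = 0.78512.
h_ss = 0.78512² = 0.61642 m. (Since h₀ = 1.53 m > h_ss, the level will fall toward this value.)

0.616 m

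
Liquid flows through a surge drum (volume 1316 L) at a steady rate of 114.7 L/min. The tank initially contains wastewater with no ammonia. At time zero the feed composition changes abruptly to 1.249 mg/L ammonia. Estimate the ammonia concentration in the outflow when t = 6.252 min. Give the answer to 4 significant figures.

Transient balance on the dissolved component: V dC/dt = Q(C_in − C).
So dC/dt = (C_in − C)/τ with τ = V/Q = 1316/114.7 = 11.4734 min.
Integrating: C(t) = C_in + (C₀ − C_in) e^(−t/τ).
C(6.252) = 1.249 + (0 − 1.249)·e^(−6.252/11.4734) = 1.249 + (-1.24900)·0.579893 = 0.524714 mg/L.

0.5247 mg/L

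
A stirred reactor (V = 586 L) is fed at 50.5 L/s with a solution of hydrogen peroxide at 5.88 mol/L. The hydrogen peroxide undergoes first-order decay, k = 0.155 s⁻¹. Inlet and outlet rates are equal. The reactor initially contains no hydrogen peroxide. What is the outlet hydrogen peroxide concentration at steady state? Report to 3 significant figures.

2.10 mol/L

Accumulation = in − out − consumed: V dC/dt = Q C_in − Q C − k V C.
At steady state: 0 = Q C_in − (Q + kV) C_ss, so C_ss = Q C_in/(Q + kV).
C_ss = 50.5·5.88/(50.5 + 0.155·586) = 296.94/141.33 = 2.1010 mol/L.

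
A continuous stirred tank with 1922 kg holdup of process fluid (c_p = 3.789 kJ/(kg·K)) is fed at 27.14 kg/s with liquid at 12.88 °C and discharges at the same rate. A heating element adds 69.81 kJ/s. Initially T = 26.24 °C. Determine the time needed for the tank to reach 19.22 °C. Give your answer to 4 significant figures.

Heat balance on the well-mixed liquid: M c_p dT/dt = ṁ c_p (T_in − T) + 69.81.
τ = M/ṁ = 70.8180 s; T_ss = T_in + Q̇/(ṁ c_p) = 13.5589 °C.
T(t) = T_ss + (T₀ − T_ss) e^(−t/τ). Set T = 19.22:
e^(−t/τ) = (19.22 − 13.5589)/(26.24 − 13.5589) = 0.446422
t = −70.8180 · ln(0.446422) = 57.1141 s.

57.11 s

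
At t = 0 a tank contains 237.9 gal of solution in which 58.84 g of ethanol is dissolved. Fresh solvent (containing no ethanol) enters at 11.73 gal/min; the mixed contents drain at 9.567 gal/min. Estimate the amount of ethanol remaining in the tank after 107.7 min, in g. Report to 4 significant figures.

2.873 g

Let m(t) be the amount of ethanol. Volume: V(t) = V₀ + (Q_in − Q_out) t = 237.9 + 2.16300 t; V(107.7) = 470.855 gal.
Solute balance: dm/dt = 0 − Q_out C = −Q_out m/V(t).
dm/m = −Q_out dt/(V₀ + 2.16300 t); integrating gives ln(m/m₀) = −(Q_out/(Q_in−Q_out)) ln(V/V₀).
m = m₀ (V₀/V)^(Q_out/(Q_in−Q_out)) = 58.84 × (237.9/470.855)^(4.42302) = 2.87262 g.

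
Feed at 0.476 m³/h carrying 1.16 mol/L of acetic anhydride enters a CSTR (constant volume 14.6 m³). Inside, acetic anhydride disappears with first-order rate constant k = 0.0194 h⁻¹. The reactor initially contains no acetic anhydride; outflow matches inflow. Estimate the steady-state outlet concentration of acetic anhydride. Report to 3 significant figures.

Accumulation = in − out − consumed: V dC/dt = Q C_in − Q C − k V C.
Steady state (dC/dt = 0): C_ss = Q C_in/(Q + kV) = C_in/(1 + kV/Q).
C_ss = 0.476·1.16/(0.476 + 0.0194·14.6) = 0.55216/0.75924 = 0.72725 mol/L.

0.727 mol/L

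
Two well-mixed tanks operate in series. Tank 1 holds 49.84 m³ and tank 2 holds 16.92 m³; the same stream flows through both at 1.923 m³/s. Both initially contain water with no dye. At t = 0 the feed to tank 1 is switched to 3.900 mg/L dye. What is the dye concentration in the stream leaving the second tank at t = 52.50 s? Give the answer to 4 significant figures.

3.126 mg/L

Species balance on tank i: dCᵢ/dt = (Cᵢ₋₁ − Cᵢ)/τᵢ with τᵢ = Vᵢ/Q.
τ₁ = 49.84/1.923 = 25.9178 s; τ₂ = 16.92/1.923 = 8.79875 s.
Solving the cascade with C₁(0)=C₂(0)=0 gives C₂(t) = C_in[1 − (τ₁ e^(−t/τ₁) − τ₂ e^(−t/τ₂))/(τ₁ − τ₂)].
At t = 52.50: e^(−t/τ₁) = 0.131910, e^(−t/τ₂) = 0.00256254.
C₂ = 3.900·[1 − (25.9178·0.131910 − 8.79875·0.00256254)/(17.1191)] = 3.900·0.801608 = 3.12627 mg/L.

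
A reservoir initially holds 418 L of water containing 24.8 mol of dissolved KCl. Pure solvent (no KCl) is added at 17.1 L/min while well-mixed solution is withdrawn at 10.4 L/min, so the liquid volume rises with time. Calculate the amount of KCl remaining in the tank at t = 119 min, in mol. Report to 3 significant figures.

Let m(t) be the amount of KCl. Volume: V(t) = V₀ + (Q_in − Q_out) t = 418 + 6.7000 t; V(119) = 1215.3 L.
Solute balance: dm/dt = 0 − Q_out C = −Q_out m/V(t).
Separate: dm/m = −Q_out dt/V(t) ⇒ ln(m/m₀) = −(Q_out/(Q_in−Q_out)) ln(V/V₀).
m = m₀ (V₀/V)^(Q_out/(Q_in−Q_out)) = 24.8 × (418/1215.3)^(1.5522) = 4.7313 mol.

4.73 mol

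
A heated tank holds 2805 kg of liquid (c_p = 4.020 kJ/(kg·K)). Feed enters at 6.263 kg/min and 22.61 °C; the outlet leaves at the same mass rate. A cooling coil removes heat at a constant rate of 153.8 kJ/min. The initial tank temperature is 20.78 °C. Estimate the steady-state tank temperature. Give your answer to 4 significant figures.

First-law balance (no shaft work): M c_p dT/dt = ṁ c_p (T_in − T) − 153.8.
At steady state dT/dt = 0 ⇒ T_ss = T_in − Q̇/(ṁ c_p) = 22.61 − 153.8/(6.263·4.020) = 16.5013 °C.

16.50 °C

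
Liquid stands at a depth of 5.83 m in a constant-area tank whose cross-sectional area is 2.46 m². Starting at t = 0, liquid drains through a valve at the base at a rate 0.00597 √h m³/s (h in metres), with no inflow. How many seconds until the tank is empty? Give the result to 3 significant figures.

With no inflow, A dh/dt = −0.00597 √h.
Separate and integrate: 2(√h − √h₀) = −(0.00597/A) t.
Tank is empty when √h = 0: t_empty = 2A√h₀/0.00597.
t_empty = 2·2.46·√5.83/0.00597 = 4.9200·2.4145/0.00597 = 1989.9 s.

1990 s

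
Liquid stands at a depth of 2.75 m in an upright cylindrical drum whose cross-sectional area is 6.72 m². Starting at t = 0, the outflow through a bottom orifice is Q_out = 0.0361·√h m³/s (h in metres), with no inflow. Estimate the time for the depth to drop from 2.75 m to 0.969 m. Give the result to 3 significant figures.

With no inflow, A dh/dt = −0.0361 √h.
Separate and integrate: 2(√h − √h₀) = −(0.0361/A) t.
t = 2A(√h₀ − √h)/0.0361 = 2·6.72·(√2.75 − √0.969)/0.0361
  = 13.440 × (1.6583 − 0.98438) / 0.0361 = 250.91 s.

251 s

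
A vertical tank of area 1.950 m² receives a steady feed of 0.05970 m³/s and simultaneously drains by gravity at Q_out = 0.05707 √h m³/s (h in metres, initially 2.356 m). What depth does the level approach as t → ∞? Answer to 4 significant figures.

A dh/dt = Q_in − 0.05707 √h. Steady state requires inflow = outflow:
Q_in = 0.05707 √h_ss ⇒ √h_ss = 0.05970/0.05707 = 1.04608.
h_ss = 1.04608² = 1.09429 m. (Since h₀ = 2.356 m > h_ss, the level will fall toward this value.)

1.094 m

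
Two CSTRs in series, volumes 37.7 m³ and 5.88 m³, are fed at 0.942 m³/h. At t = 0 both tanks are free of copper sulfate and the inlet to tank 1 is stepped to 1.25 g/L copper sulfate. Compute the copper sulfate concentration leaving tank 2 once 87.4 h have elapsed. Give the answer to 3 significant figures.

Time constants: τᵢ = Vᵢ/Q for each well-mixed tank.
τ₁ = 37.7/0.942 = 40.021 h; τ₂ = 5.88/0.942 = 6.2420 h.
Tank 1: C₁ = C_in(1 − e^(−t/τ₁)). Tank 2 (τ₁ ≠ τ₂): C₂ = C_in[1 − (τ₁ e^(−t/τ₁) − τ₂ e^(−t/τ₂))/(τ₁ − τ₂)].
At t = 87.4: e^(−t/τ₁) = 0.11261, e^(−t/τ₂) = 8.3000e-07.
C₂ = 1.25·[1 − (40.021·0.11261 − 6.2420·8.3000e-07)/(33.779)] = 1.25·0.86658 = 1.0832 g/L.

1.08 g/L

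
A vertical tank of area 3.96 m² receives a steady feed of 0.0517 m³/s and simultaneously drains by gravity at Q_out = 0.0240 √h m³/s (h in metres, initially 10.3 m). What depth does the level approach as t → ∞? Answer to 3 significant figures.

Level balance: A dh/dt = 0.0517 − 0.0240 √h. Setting dh/dt = 0:
Q_in = 0.0240 √h_ss ⇒ √h_ss = 0.0517/0.0240 = 2.1542.
h_ss = 2.1542² = 4.6404 m. (Since h₀ = 10.3 m > h_ss, the level will fall toward this value.)

4.64 m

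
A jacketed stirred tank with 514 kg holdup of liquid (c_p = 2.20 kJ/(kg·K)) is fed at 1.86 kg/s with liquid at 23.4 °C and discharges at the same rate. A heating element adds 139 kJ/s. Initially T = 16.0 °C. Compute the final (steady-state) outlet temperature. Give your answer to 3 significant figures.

57.4 °C

Unsteady energy balance on the tank contents: M c_p dT/dt = ṁ c_p (T_in − T) + 139.
At steady state dT/dt = 0 ⇒ T_ss = T_in + Q̇/(ṁ c_p) = 23.4 + 139/(1.86·2.20) = 57.369 °C.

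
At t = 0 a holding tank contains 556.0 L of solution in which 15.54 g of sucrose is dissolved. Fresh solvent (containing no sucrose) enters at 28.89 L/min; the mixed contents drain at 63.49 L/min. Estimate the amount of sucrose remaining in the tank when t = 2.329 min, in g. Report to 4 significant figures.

11.66 g

Total volume: dV/dt = Q_in − Q_out = -34.6000 L/min, so V(t) = 556.0 − 34.6000 t and V(2.329) = 475.417 L.
Species balance (pure solvent in): dm/dt = −Q_out · m/V(t).
Separate: dm/m = −Q_out dt/V(t) ⇒ ln(m/m₀) = −(Q_out/(Q_in−Q_out)) ln(V/V₀).
m = m₀ (V₀/V)^(Q_out/(Q_in−Q_out)) = 15.54 × (556.0/475.417)^(-1.83497) = 11.6593 g.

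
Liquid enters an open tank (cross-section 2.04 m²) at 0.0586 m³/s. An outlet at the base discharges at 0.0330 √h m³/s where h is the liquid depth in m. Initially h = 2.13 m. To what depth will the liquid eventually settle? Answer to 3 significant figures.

3.15 m

Level balance: A dh/dt = 0.0586 − 0.0330 √h. Setting dh/dt = 0:
Q_in = 0.0330 √h_ss ⇒ √h_ss = 0.0586/0.0330 = 1.7758.
h_ss = 1.7758² = 3.1533 m. (Since h₀ = 2.13 m < h_ss, the level will rise toward this value.)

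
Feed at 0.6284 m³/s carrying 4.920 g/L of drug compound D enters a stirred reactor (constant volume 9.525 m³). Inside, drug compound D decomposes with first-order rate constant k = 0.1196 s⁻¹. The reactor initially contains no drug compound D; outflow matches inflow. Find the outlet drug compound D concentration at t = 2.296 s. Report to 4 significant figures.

0.6068 g/L

Accumulation = in − out − consumed: V dC/dt = Q C_in − Q C − k V C.
This is linear with rate a = Q/V + k = 0.185574 s⁻¹.
C_ss = Q C_in/(Q + kV) = 1.74912 g/L; C(t) = C_ss + (C₀ − C_ss) e^(−a t).
C(2.296) = 1.74912 + (-1.74912)·e^(−0.185574·2.296) = 1.74912 + (-1.74912)·0.653066 = 0.606830 g/L.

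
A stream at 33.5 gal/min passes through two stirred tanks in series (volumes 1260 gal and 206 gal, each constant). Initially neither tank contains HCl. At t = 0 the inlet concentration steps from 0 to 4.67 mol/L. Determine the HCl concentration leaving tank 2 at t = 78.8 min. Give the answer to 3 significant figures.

3.98 mol/L

Species balance on tank i: dCᵢ/dt = (Cᵢ₋₁ − Cᵢ)/τᵢ with τᵢ = Vᵢ/Q.
τ₁ = 1260/33.5 = 37.612 min; τ₂ = 206/33.5 = 6.1493 min.
Tank 1: C₁ = C_in(1 − e^(−t/τ₁)). Tank 2 (τ₁ ≠ τ₂): C₂ = C_in[1 − (τ₁ e^(−t/τ₁) − τ₂ e^(−t/τ₂))/(τ₁ − τ₂)].
At t = 78.8: e^(−t/τ₁) = 0.12306, e^(−t/τ₂) = 2.7209e-06.
C₂ = 4.67·[1 − (37.612·0.12306 − 6.1493·2.7209e-06)/(31.463)] = 4.67·0.85289 = 3.9830 mol/L.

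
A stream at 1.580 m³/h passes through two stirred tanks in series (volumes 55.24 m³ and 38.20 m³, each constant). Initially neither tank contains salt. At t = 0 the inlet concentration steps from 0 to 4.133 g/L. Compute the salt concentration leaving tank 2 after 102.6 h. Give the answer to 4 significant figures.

Species balance on tank i: dCᵢ/dt = (Cᵢ₋₁ − Cᵢ)/τᵢ with τᵢ = Vᵢ/Q.
τ₁ = 55.24/1.580 = 34.9620 h; τ₂ = 38.20/1.580 = 24.1772 h.
Tank 1: C₁ = C_in(1 − e^(−t/τ₁)). Tank 2 (τ₁ ≠ τ₂): C₂ = C_in[1 − (τ₁ e^(−t/τ₁) − τ₂ e^(−t/τ₂))/(τ₁ − τ₂)].
At t = 102.6: e^(−t/τ₁) = 0.0531513, e^(−t/τ₂) = 0.0143549.
C₂ = 4.133·[1 − (34.9620·0.0531513 − 24.1772·0.0143549)/(10.7848)] = 4.133·0.859875 = 3.55387 g/L.

3.554 g/L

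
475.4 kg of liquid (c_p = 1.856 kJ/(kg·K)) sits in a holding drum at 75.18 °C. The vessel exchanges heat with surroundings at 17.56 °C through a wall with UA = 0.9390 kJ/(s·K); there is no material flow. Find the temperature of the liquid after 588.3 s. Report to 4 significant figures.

48.37 °C

M c_p dT/dt = −UA(T − T_amb).
dT/dt = (T_ss − T)/τ with T_ss = T_amb = 17.5600 °C, τ = M c_p/UA = 475.4·1.856/0.9390 = 939.662 s.
Solution: T(t) = T_ss + (T₀ − T_ss) e^(−t/τ).
T(588.3) = 17.5600 + (57.6200)·0.534686 = 48.3686 °C.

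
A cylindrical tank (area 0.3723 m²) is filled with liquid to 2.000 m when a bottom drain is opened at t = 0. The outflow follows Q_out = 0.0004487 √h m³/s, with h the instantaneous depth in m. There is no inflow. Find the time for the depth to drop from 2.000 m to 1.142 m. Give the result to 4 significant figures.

A dh/dt = −Q_out = −0.0004487 √h.
This is separable: 2 d(√h)/dt = −0.0004487/A, so √h = √h₀ − (0.0004487/(2A)) t.
t = 2A(√h₀ − √h)/0.0004487 = 2·0.3723·(√2.000 − √1.142)/0.0004487
  = 0.744600 × (1.41421 − 1.06864) / 0.0004487 = 573.459 s.

573.5 s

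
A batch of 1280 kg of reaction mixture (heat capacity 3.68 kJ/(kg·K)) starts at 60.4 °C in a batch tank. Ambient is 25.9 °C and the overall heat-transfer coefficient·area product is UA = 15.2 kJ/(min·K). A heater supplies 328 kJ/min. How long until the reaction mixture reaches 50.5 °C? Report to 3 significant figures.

M c_p dT/dt = −UA(T − T_amb) + Q̇.
τ = M c_p/UA = 309.89 min; T_ss = T_amb + Q̇/UA = 25.9 + 328/15.2 = 47.479 °C.
T(t) = T_ss + (T₀ − T_ss)e^(−t/τ); set T = 50.5:
t = −τ ln[(T − T_ss)/(T₀ − T_ss)] = −309.89 · ln(0.23381) = 450.36 min.

450 min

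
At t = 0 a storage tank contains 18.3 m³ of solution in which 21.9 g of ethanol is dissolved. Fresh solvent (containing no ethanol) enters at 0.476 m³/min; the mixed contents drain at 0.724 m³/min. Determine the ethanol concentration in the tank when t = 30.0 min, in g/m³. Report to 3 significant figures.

Let m(t) be the amount of ethanol. Volume: V(t) = V₀ + (Q_in − Q_out) t = 18.3 − 0.24800 t; V(30.0) = 10.860 m³.
Species balance (pure solvent in): dm/dt = −Q_out · m/V(t).
dm/m = −Q_out dt/(V₀ − 0.24800 t); integrating gives ln(m/m₀) = −(Q_out/(Q_in−Q_out)) ln(V/V₀).
m = m₀ (V₀/V)^(Q_out/(Q_in−Q_out)) = 21.9 × (18.3/10.860)^(-2.9194) = 4.7737 g.
C = m/V = 4.7737/10.860 = 0.43957 g/m³.

0.440 g/m³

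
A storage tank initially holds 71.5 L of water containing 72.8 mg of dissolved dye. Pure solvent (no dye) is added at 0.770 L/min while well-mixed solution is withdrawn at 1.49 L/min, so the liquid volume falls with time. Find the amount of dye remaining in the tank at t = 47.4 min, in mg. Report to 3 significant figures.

19.0 mg

Total volume: dV/dt = Q_in − Q_out = -0.72000 L/min, so V(t) = 71.5 − 0.72000 t and V(47.4) = 37.372 L.
No dye enters, so dm/dt = −Q_out · (m/V).
dm/m = −Q_out dt/(V₀ − 0.72000 t); integrating gives ln(m/m₀) = −(Q_out/(Q_in−Q_out)) ln(V/V₀).
m = m₀ (V₀/V)^(Q_out/(Q_in−Q_out)) = 72.8 × (71.5/37.372)^(-2.0694) = 19.013 mg.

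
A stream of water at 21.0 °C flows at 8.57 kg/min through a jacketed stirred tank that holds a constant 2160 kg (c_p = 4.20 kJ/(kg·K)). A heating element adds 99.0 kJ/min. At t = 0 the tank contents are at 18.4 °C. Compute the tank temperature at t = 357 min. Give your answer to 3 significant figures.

M c_p dT/dt = ṁ c_p (T_in − T) + Q̇.
τ = M/ṁ = 252.04 min; T_ss = T_in + Q̇/(ṁ c_p) = 21.0 + 99.0/(8.57·4.20) = 23.750 °C.
This is linear first-order; T(t) = T_ss + (T₀ − T_ss) e^(−t/τ).
T(357) = 23.750 + (-5.3505)·e^(−357/252.04) = 23.750 + (-5.3505)·0.24258 = 22.453 °C.

22.5 °C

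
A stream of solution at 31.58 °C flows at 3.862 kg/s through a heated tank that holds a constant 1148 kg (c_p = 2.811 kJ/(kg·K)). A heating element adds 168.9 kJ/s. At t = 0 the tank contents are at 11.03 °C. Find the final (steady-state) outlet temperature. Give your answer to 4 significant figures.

Unsteady energy balance on the tank contents: M c_p dT/dt = ṁ c_p (T_in − T) + 168.9.
At steady state dT/dt = 0 ⇒ T_ss = T_in + Q̇/(ṁ c_p) = 31.58 + 168.9/(3.862·2.811) = 47.1381 °C.

47.14 °C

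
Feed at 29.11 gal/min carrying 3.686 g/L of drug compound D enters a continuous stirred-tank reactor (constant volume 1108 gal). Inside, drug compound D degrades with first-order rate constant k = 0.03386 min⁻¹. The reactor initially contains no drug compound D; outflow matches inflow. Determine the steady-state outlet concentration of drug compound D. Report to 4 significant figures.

V dC/dt = Q(C_in − C) − k V C.
At steady state: 0 = Q C_in − (Q + kV) C_ss, so C_ss = Q C_in/(Q + kV).
C_ss = 29.11·3.686/(29.11 + 0.03386·1108) = 107.299/66.6269 = 1.61045 g/L.

1.610 g/L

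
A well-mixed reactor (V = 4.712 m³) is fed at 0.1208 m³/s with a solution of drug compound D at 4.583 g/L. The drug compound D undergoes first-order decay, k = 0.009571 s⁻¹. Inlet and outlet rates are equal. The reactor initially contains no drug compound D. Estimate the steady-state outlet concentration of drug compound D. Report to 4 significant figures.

3.337 g/L

V dC/dt = Q(C_in − C) − k V C.
Steady state (dC/dt = 0): C_ss = Q C_in/(Q + kV) = C_in/(1 + kV/Q).
C_ss = 0.1208·4.583/(0.1208 + 0.009571·4.712) = 0.553626/0.165899 = 3.33714 g/L.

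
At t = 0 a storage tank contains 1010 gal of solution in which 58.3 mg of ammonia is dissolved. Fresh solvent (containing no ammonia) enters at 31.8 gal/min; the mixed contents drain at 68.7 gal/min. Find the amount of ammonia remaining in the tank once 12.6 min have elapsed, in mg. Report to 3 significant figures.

18.5 mg

Let m(t) be the amount of ammonia. Volume: V(t) = V₀ + (Q_in − Q_out) t = 1010 − 36.900 t; V(12.6) = 545.06 gal.
Solute balance: dm/dt = 0 − Q_out C = −Q_out m/V(t).
Separate: dm/m = −Q_out dt/V(t) ⇒ ln(m/m₀) = −(Q_out/(Q_in−Q_out)) ln(V/V₀).
m = m₀ (V₀/V)^(Q_out/(Q_in−Q_out)) = 58.3 × (1010/545.06)^(-1.8618) = 18.490 mg.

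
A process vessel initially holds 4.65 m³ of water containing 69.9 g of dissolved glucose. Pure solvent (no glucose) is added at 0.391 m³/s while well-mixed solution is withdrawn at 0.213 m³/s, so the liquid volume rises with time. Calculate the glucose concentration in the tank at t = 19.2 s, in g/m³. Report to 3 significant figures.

4.48 g/m³

Total volume: dV/dt = Q_in − Q_out = 0.17800 m³/s, so V(t) = 4.65 + 0.17800 t and V(19.2) = 8.0676 m³.
Species balance (pure solvent in): dm/dt = −Q_out · m/V(t).
dm/m = −Q_out dt/(V₀ + 0.17800 t); integrating gives ln(m/m₀) = −(Q_out/(Q_in−Q_out)) ln(V/V₀).
m = m₀ (V₀/V)^(Q_out/(Q_in−Q_out)) = 69.9 × (4.65/8.0676)^(1.1966) = 36.152 g.
C = m/V = 36.152/8.0676 = 4.4812 g/m³.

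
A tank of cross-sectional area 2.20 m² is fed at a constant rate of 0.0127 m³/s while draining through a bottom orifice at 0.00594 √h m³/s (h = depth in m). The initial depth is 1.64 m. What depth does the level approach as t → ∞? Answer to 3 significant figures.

Unsteady balance on liquid volume: A dh/dt = Q_in − 0.00594 √h. At steady state dh/dt = 0:
Q_in = 0.00594 √h_ss ⇒ √h_ss = 0.0127/0.00594 = 2.1380.
h_ss = 2.1380² = 4.5712 m. (Since h₀ = 1.64 m < h_ss, the level will rise toward this value.)

4.57 m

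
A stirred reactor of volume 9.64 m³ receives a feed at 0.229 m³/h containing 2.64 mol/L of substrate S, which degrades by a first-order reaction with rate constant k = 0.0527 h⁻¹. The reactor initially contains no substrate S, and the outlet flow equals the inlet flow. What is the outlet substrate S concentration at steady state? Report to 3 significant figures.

0.820 mol/L

V dC/dt = Q(C_in − C) − k V C.
Steady state (dC/dt = 0): C_ss = Q C_in/(Q + kV) = C_in/(1 + kV/Q).
C_ss = 0.229·2.64/(0.229 + 0.0527·9.64) = 0.60456/0.73703 = 0.82027 mol/L.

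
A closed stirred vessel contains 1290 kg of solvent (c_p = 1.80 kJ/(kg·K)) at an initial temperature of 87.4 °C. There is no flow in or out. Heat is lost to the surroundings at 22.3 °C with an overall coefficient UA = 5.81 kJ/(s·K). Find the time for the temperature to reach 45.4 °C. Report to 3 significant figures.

414 s

M c_p dT/dt = −UA(T − T_amb).
τ = M c_p/UA = 399.66 s; T_ss = T_amb = 22.300 °C.
T(t) = T_ss + (T₀ − T_ss)e^(−t/τ); set T = 45.4:
t = −τ ln[(T − T_ss)/(T₀ − T_ss)] = −399.66 · ln(0.35484) = 414.08 s.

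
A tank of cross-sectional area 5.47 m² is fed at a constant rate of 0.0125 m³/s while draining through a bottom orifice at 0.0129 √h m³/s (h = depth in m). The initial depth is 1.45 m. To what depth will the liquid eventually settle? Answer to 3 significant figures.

Level balance: A dh/dt = 0.0125 − 0.0129 √h. Setting dh/dt = 0:
Q_in = 0.0129 √h_ss ⇒ √h_ss = 0.0125/0.0129 = 0.96899.
h_ss = 0.96899² = 0.93895 m. (Since h₀ = 1.45 m > h_ss, the level will fall toward this value.)

0.939 m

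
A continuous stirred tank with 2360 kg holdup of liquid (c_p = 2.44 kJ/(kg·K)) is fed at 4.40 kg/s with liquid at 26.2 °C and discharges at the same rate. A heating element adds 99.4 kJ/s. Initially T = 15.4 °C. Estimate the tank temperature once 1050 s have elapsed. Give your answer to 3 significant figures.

32.6 °C

M c_p dT/dt = ṁ c_p (T_in − T) + Q̇.
Rearrange: dT/dt = (T_ss − T)/τ with τ = M/ṁ = 536.36 s and T_ss = T_in + Q̇/(ṁ c_p) = 35.459 °C.
Integrating: T(t) = T_ss + (T₀ − T_ss) e^(−t/τ).
T(1050) = 35.459 + (-20.059)·e^(−1050/536.36) = 35.459 + (-20.059)·0.14119 = 32.626 °C.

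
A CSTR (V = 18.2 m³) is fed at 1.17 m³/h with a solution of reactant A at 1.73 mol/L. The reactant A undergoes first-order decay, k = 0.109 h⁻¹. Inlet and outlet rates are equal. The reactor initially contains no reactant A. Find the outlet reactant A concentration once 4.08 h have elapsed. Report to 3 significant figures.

Species balance: V dC/dt = Q C_in − Q C − k V C.
This is linear with rate a = Q/V + k = 0.17329 h⁻¹.
C_ss = Q C_in/(Q + kV) = 0.64180 mol/L; C(t) = C_ss + (C₀ − C_ss) e^(−a t).
C(4.08) = 0.64180 + (-0.64180)·e^(−0.17329·4.08) = 0.64180 + (-0.64180)·0.49312 = 0.32532 mol/L.

0.325 mol/L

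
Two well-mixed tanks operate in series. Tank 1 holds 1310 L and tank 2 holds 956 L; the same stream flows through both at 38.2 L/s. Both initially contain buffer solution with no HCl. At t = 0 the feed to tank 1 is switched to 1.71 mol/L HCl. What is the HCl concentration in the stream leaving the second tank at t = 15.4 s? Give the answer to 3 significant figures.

Species balance on tank i: dCᵢ/dt = (Cᵢ₋₁ − Cᵢ)/τᵢ with τᵢ = Vᵢ/Q.
τ₁ = 1310/38.2 = 34.293 s; τ₂ = 956/38.2 = 25.026 s.
Tank 1: C₁ = C_in(1 − e^(−t/τ₁)). Tank 2 (τ₁ ≠ τ₂): C₂ = C_in[1 − (τ₁ e^(−t/τ₁) − τ₂ e^(−t/τ₂))/(τ₁ − τ₂)].
At t = 15.4: e^(−t/τ₁) = 0.63822, e^(−t/τ₂) = 0.54045.
C₂ = 1.71·[1 − (34.293·0.63822 − 25.026·0.54045)/(9.2670)] = 1.71·0.097734 = 0.16712 mol/L.

0.167 mol/L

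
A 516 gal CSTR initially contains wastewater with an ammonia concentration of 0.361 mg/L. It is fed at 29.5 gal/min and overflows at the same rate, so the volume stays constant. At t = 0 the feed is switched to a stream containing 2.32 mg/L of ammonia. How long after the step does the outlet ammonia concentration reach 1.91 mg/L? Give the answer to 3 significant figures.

27.4 min

Species balance: V dC/dt = Q(C_in − C) ⇒ τ = V/Q = 17.492 min.
C(t) = C_in + (C₀ − C_in) e^(−t/τ). Set C = 1.91 and solve for t:
e^(−t/τ) = (C − C_in)/(C₀ − C_in) = (1.91 − 2.32)/(0.361 − 2.32) = 0.20929
t = −τ ln(…) = 17.492 × 1.5640 = 27.357 min.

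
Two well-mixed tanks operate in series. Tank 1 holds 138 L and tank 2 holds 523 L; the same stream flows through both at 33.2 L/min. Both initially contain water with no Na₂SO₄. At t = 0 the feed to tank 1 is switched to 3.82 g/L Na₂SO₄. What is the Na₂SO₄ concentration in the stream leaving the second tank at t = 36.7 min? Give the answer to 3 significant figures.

3.32 g/L

Time constants: τᵢ = Vᵢ/Q for each well-mixed tank.
τ₁ = 138/33.2 = 4.1566 min; τ₂ = 523/33.2 = 15.753 min.
Solving the cascade with C₁(0)=C₂(0)=0 gives C₂(t) = C_in[1 − (τ₁ e^(−t/τ₁) − τ₂ e^(−t/τ₂))/(τ₁ − τ₂)].
At t = 36.7: e^(−t/τ₁) = 0.00014638, e^(−t/τ₂) = 0.097324.
C₂ = 3.82·[1 − (4.1566·0.00014638 − 15.753·0.097324)/(-11.596)] = 3.82·0.86784 = 3.3152 g/L.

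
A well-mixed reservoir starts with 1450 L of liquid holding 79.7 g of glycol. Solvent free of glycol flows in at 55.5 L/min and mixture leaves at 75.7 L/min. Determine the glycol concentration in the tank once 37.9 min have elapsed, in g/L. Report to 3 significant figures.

0.00699 g/L

Total volume: dV/dt = Q_in − Q_out = -20.200 L/min, so V(t) = 1450 − 20.200 t and V(37.9) = 684.42 L.
Solute balance: dm/dt = 0 − Q_out C = −Q_out m/V(t).
Separate: dm/m = −Q_out dt/V(t) ⇒ ln(m/m₀) = −(Q_out/(Q_in−Q_out)) ln(V/V₀).
m = m₀ (V₀/V)^(Q_out/(Q_in−Q_out)) = 79.7 × (1450/684.42)^(-3.7475) = 4.7818 g.
C = m/V = 4.7818/684.42 = 0.0069867 g/L.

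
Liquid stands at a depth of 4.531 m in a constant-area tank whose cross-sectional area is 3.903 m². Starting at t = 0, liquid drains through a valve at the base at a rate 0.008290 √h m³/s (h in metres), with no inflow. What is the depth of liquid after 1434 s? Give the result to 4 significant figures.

A dh/dt = −Q_out = −0.008290 √h.
∫ h^(−1/2) dh = −(0.008290/A) ∫ dt, giving 2√h = 2√h₀ − (0.008290/A) t.
√h = √4.531 − 0.008290·1434/(2·3.903) = 2.12861 − 1.52291 = 0.605701.
h = 0.605701² = 0.366874 m.

0.3669 m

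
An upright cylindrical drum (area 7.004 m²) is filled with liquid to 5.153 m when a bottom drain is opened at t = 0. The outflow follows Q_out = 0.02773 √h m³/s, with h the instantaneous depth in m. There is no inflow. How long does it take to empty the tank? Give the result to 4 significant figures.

1147 s

Volume balance on the tank: A dh/dt = −0.02773 √h.
Separate and integrate: 2(√h − √h₀) = −(0.02773/A) t.
Set h = 0: 2√h₀ = (0.02773/A) t_empty ⇒ t_empty = 2A√h₀/0.02773.
t_empty = 2·7.004·√5.153/0.02773 = 14.0080·2.27002/0.02773 = 1146.72 s.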